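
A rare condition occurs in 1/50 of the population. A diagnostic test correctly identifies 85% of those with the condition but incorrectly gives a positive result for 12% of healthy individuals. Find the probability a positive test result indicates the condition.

Let D = the rare event, + = positive/flagged.
P(D) = 1/50
P(+|D) = 85/100 = 17/20
P(+|D') = 12/100 = 3/25
P(+) = P(+|D)P(D) + P(+|D')P(D')
     = \frac{17}{20} × \frac{1}{50} + \frac{3}{25} × \frac{49}{50}
     = \frac{673}{5000}
P(D|+) = P(+|D)P(D)/P(+) = \frac{85}{673}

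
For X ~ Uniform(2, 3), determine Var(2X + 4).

For X ~ Uniform(2, 3):
Var(X) = \frac{1}{12}
Var(2X + 4) = (2)² × Var(X) = 4 × \frac{1}{12} = \frac{1}{3}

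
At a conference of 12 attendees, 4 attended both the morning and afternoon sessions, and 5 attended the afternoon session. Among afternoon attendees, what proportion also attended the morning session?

P(A ∩ B) = 4/12 = 1/3
P(B) = 5/12
P(A|B) = P(A ∩ B) / P(B) = (1/3) / (5/12) = 4/5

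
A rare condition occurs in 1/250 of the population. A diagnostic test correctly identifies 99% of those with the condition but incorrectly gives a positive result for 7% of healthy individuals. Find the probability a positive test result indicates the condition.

Let D = the rare event, + = positive/flagged.
P(D) = 1/250
P(+|D) = 99/100
P(+|D') = 7/100
P(+) = P(+|D)P(D) + P(+|D')P(D')
     = \frac{99}{100} × \frac{1}{250} + \frac{7}{100} × \frac{249}{250}
     = \frac{921}{12500}
P(D|+) = P(+|D)P(D)/P(+) = \frac{33}{614}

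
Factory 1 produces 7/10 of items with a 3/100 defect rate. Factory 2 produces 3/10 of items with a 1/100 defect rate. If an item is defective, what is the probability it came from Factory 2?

Using Bayes' theorem:
P(F1) = 7/10, P(D|F1) = 3/100
P(F2) = 3/10, P(D|F2) = 1/100
P(D) = P(D|F1)P(F1) + P(D|F2)P(F2)
     = \frac{3}{125}
P(F2|D) = P(D|F2)P(F2) / P(D)
= \frac{1}{8}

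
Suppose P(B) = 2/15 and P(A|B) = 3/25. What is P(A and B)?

By definition, P(A|B) = P(A ∩ B) / P(B)
So P(A ∩ B) = P(A|B) × P(B)
= 3/25 × 2/15
= 2/125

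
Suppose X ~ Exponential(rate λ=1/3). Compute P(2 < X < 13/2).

P(2 < X < 13/2) = ∫_{2}^{13/2} f(x) dx
where f(x) = \frac{e^{- \frac{x}{3}}}{3}
= - \frac{1}{e^{\frac{13}{6}}} + e^{- \frac{2}{3}}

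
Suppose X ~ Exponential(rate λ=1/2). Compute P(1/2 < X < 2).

P(1/2 < X < 2) = ∫_{1/2}^{2} f(x) dx
where f(x) = \frac{e^{- \frac{x}{2}}}{2}
= - \frac{1}{e} + e^{- \frac{1}{4}}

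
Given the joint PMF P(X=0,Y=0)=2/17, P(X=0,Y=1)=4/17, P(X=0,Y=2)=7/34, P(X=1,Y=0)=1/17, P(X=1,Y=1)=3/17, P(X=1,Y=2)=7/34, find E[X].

First find marginal of X:
P(X=0) = 19/34
P(X=1) = 15/34
E[X] = 0 × 19/34 + 1 × 15/34 = 15/34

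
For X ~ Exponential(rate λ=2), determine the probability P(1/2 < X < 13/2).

P(1/2 < X < 13/2) = ∫_{1/2}^{13/2} f(x) dx
where f(x) = 2 e^{- 2 x}
= - \frac{1 - e^{12}}{e^{13}}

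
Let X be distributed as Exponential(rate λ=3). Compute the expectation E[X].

For X ~ Exponential(rate λ=3), the expected value is:
E[X] = \frac{1}{3}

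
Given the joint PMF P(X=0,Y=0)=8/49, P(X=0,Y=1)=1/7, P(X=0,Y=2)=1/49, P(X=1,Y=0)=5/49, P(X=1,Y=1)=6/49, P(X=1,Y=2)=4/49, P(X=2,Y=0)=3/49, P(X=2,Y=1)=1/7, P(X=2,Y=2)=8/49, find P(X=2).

P(X=2) = P(X=2,Y=0) + P(X=2,Y=1) + P(X=2,Y=2)
= 3/49 + 1/7 + 8/49
= 18/49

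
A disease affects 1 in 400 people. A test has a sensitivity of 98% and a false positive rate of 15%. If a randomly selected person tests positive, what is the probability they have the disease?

Let D = the rare event, + = positive/flagged.
P(D) = 1/400
P(+|D) = 98/100 = 49/50
P(+|D') = 15/100 = 3/20
P(+) = P(+|D)P(D) + P(+|D')P(D')
     = \frac{49}{50} × \frac{1}{400} + \frac{3}{20} × \frac{399}{400}
     = \frac{6083}{40000}
P(D|+) = P(+|D)P(D)/P(+) = \frac{14}{869}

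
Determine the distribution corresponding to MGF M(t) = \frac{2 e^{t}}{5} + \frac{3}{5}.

The MGF M(t) = \frac{2 e^{t}}{5} + \frac{3}{5} is the standard form for the Bernoulli distribution.
Comparing with the known MGF formula identifies: Bernoulli(p=2/5)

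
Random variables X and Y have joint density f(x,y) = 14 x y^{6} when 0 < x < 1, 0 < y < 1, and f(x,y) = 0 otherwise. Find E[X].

E[X] = ∫_0^1 ∫_0^1 x × f(x,y) dy dx
= ∫_0^1 ∫_0^1 x × (14 x y^{6}) dy dx
= \frac{2}{3}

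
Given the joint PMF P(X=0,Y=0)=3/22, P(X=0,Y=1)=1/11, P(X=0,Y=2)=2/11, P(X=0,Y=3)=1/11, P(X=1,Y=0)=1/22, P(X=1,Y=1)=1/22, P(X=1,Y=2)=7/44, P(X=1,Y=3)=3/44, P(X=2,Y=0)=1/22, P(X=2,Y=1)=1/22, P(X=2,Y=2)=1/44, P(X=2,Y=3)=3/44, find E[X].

First find marginal of X:
P(X=0) = 1/2
P(X=1) = 7/22
P(X=2) = 2/11
E[X] = 0 × 1/2 + 1 × 7/22 + 2 × 2/11 = 15/22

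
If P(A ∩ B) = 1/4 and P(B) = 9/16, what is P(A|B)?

P(A|B) = P(A ∩ B) / P(B)
= (1/4) / (9/16)
= 4/9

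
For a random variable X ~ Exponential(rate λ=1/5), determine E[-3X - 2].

For X ~ Exponential(rate λ=1/5):
E[X] = 5
E[-3X - 2] = -3 × E[X] - 2 = -17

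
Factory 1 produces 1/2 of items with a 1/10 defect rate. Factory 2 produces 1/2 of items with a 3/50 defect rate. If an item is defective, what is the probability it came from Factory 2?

Using Bayes' theorem:
P(F1) = 1/2, P(D|F1) = 1/10
P(F2) = 1/2, P(D|F2) = 3/50
P(D) = P(D|F1)P(F1) + P(D|F2)P(F2)
     = \frac{2}{25}
P(F2|D) = P(D|F2)P(F2) / P(D)
= \frac{3}{8}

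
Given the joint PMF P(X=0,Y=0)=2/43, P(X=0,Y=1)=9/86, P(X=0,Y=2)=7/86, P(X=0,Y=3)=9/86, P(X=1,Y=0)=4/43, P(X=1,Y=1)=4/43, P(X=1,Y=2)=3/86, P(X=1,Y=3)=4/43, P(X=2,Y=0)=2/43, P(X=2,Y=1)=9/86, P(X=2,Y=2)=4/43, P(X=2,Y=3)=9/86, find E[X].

First find marginal of X:
P(X=0) = 29/86
P(X=1) = 27/86
P(X=2) = 15/43
E[X] = 0 × 29/86 + 1 × 27/86 + 2 × 15/43 = 87/86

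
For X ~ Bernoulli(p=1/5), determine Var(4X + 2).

For X ~ Bernoulli(p=1/5):
Var(X) = \frac{4}{25}
Var(4X + 2) = (4)² × Var(X) = 16 × \frac{4}{25} = \frac{64}{25}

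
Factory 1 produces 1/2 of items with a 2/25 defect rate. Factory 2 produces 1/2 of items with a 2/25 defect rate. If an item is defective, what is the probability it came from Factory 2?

Using Bayes' theorem:
P(F1) = 1/2, P(D|F1) = 2/25
P(F2) = 1/2, P(D|F2) = 2/25
P(D) = P(D|F1)P(F1) + P(D|F2)P(F2)
     = \frac{2}{25}
P(F2|D) = P(D|F2)P(F2) / P(D)
= \frac{1}{2}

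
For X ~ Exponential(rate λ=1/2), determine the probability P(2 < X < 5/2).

P(2 < X < 5/2) = ∫_{2}^{5/2} f(x) dx
where f(x) = \frac{e^{- \frac{x}{2}}}{2}
= - \frac{1}{e^{\frac{5}{4}}} + e^{-1}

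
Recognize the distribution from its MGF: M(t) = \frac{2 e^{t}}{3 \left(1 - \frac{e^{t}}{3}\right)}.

The MGF M(t) = \frac{2 e^{t}}{3 \left(1 - \frac{e^{t}}{3}\right)} is the standard form for the Geometric distribution.
Comparing with the known MGF formula identifies: Geometric(p=2/3), X = trial number of first success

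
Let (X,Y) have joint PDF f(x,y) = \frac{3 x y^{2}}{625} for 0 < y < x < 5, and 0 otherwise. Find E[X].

f_X(x) = ∫_0^x \frac{3 x y^{2}}{625} dy = \frac{x^{4}}{625}
E[X] = ∫_0^5 x × (\frac{x^{4}}{625}) dx = \frac{25}{6}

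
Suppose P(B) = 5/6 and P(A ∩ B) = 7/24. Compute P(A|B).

P(A|B) = P(A ∩ B) / P(B)
= (7/24) / (5/6)
= 7/20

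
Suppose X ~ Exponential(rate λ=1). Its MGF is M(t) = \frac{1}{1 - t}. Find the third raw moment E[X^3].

To find E[X^3], compute M^(3)(0):
M^(1)(t) = \frac{1}{\left(1 - t\right)^{2}}
M^(2)(t) = \frac{2}{\left(1 - t\right)^{3}}
M^(3)(t) = \frac{6}{\left(1 - t\right)^{4}}
M^(3)(0) = 6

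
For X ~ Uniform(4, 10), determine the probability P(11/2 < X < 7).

P(11/2 < X < 7) = ∫_{11/2}^{7} f(x) dx
where f(x) = \frac{1}{6}
= \frac{1}{4}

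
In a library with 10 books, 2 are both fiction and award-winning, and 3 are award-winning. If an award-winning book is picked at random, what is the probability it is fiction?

P(A ∩ B) = 2/10 = 1/5
P(B) = 3/10
P(A|B) = P(A ∩ B) / P(B) = (1/5) / (3/10) = 2/3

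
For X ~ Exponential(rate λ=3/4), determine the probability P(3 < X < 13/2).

P(3 < X < 13/2) = ∫_{3}^{13/2} f(x) dx
where f(x) = \frac{3 e^{- \frac{3 x}{4}}}{4}
= - \frac{1}{e^{\frac{39}{8}}} + e^{- \frac{9}{4}}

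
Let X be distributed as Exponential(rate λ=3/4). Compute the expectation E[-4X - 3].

For X ~ Exponential(rate λ=3/4):
E[X] = \frac{4}{3}
E[-4X - 3] = -4 × E[X] - 3 = - \frac{25}{3}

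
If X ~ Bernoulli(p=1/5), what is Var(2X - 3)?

For X ~ Bernoulli(p=1/5):
Var(X) = \frac{4}{25}
Var(2X - 3) = (2)² × Var(X) = 4 × \frac{4}{25} = \frac{16}{25}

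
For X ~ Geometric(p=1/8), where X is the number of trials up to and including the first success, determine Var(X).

For X ~ Geometric(p=1/8), where X is the number of trials up to and including the first success:
Var(X) = 56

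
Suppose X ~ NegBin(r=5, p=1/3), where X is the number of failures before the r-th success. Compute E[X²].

Using the identity E[X²] = Var(X) + (E[X])²:
E[X] = 10
Var(X) = 30
E[X²] = 30 + (10)²
= 130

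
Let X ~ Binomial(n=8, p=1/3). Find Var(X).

For X ~ Binomial(n=8, p=1/3):
Var(X) = \frac{16}{9}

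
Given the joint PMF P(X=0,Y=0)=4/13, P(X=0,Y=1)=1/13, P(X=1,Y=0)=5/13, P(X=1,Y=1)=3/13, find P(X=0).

P(X=0) = P(X=0,Y=0) + P(X=0,Y=1)
= 4/13 + 1/13
= 5/13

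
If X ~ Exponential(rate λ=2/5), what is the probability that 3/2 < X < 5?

P(3/2 < X < 5) = ∫_{3/2}^{5} f(x) dx
where f(x) = \frac{2 e^{- \frac{2 x}{5}}}{5}
= - \frac{1}{e^{2}} + e^{- \frac{3}{5}}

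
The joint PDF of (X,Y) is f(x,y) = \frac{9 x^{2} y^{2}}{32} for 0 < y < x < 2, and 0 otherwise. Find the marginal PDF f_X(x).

f_X(x) = ∫_0^x \frac{9 x^{2} y^{2}}{32} dy = \frac{3 x^{5}}{32}
for 0 < x < 2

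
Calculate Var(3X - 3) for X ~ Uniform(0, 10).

For X ~ Uniform(0, 10):
Var(X) = \frac{25}{3}
Var(3X - 3) = (3)² × Var(X) = 9 × \frac{25}{3} = 75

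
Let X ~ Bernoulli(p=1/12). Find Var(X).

For X ~ Bernoulli(p=1/12):
Var(X) = \frac{11}{144}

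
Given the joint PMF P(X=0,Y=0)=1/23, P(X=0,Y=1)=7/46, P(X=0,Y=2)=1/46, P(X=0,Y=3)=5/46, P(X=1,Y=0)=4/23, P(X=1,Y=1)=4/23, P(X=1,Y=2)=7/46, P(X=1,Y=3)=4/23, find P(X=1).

P(X=1) = P(X=1,Y=0) + P(X=1,Y=1) + P(X=1,Y=2) + P(X=1,Y=3)
= 4/23 + 4/23 + 7/46 + 4/23
= 31/46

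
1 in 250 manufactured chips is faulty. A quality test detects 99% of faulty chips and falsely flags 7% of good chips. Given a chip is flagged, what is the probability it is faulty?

Let D = the rare event, + = positive/flagged.
P(D) = 1/250
P(+|D) = 99/100
P(+|D') = 7/100
P(+) = P(+|D)P(D) + P(+|D')P(D')
     = \frac{99}{100} × \frac{1}{250} + \frac{7}{100} × \frac{249}{250}
     = \frac{921}{12500}
P(D|+) = P(+|D)P(D)/P(+) = \frac{33}{614}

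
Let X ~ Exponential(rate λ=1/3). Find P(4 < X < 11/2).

P(4 < X < 11/2) = ∫_{4}^{11/2} f(x) dx
where f(x) = \frac{e^{- \frac{x}{3}}}{3}
= - \frac{1}{e^{\frac{11}{6}}} + e^{- \frac{4}{3}}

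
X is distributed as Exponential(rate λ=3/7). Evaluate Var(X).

For X ~ Exponential(rate λ=3/7):
Var(X) = \frac{49}{9}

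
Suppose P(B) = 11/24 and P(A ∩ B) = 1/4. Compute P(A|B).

P(A|B) = P(A ∩ B) / P(B)
= (1/4) / (11/24)
= 6/11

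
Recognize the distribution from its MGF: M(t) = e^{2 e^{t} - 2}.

The MGF M(t) = e^{2 e^{t} - 2} is the standard form for the Poisson distribution.
Comparing with the known MGF formula identifies: Poisson(λ=2)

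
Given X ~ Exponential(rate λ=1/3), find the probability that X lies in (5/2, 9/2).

P(5/2 < X < 9/2) = ∫_{5/2}^{9/2} f(x) dx
where f(x) = \frac{e^{- \frac{x}{3}}}{3}
= - \frac{1}{e^{\frac{3}{2}}} + e^{- \frac{5}{6}}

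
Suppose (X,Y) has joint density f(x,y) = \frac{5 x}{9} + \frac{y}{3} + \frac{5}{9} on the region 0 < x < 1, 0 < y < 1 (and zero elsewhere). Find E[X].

E[X] = ∫_0^1 ∫_0^1 x × f(x,y) dy dx
= ∫_0^1 ∫_0^1 x × (\frac{5 x}{9} + \frac{y}{3} + \frac{5}{9}) dy dx
= \frac{59}{108}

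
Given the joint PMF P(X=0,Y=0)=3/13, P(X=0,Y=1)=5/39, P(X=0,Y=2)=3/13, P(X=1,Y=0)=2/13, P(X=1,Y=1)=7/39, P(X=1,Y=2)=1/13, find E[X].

First find marginal of X:
P(X=0) = 23/39
P(X=1) = 16/39
E[X] = 0 × 23/39 + 1 × 16/39 = 16/39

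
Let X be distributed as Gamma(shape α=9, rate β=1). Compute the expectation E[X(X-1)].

E[X(X-1)] = E[X² - X] = E[X²] - E[X]
E[X] = 9
E[X²] = Var(X) + (E[X])² = 9 + (9)² = 90
E[X(X-1)] = 90 - 9 = 81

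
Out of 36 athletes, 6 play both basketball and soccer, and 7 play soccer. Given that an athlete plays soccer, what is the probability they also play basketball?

P(A ∩ B) = 6/36 = 1/6
P(B) = 7/36
P(A|B) = P(A ∩ B) / P(B) = (1/6) / (7/36) = 6/7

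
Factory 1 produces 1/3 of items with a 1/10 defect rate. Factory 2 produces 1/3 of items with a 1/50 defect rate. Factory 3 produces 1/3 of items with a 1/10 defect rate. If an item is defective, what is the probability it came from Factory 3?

Using Bayes' theorem:
P(F1) = 1/3, P(D|F1) = 1/10
P(F2) = 1/3, P(D|F2) = 1/50
P(F3) = 1/3, P(D|F3) = 1/10
P(D) = P(D|F1)P(F1) + P(D|F2)P(F2) + P(D|F3)P(F3)
     = \frac{11}{150}
P(F3|D) = P(D|F3)P(F3) / P(D)
= \frac{5}{11}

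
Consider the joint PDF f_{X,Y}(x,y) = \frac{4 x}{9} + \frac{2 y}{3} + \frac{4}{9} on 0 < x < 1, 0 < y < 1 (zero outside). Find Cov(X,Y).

E[XY] = ∫∫ xy × f(x,y) dx dy = \frac{8}{27}
E[X] = \frac{29}{54}
E[Y] = \frac{5}{9}
Cov(X,Y) = E[XY] - E[X]E[Y] = - \frac{1}{486}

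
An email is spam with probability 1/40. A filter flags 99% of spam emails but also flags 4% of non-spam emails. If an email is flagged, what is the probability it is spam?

Let D = the rare event, + = positive/flagged.
P(D) = 1/40
P(+|D) = 99/100
P(+|D') = 4/100 = 1/25
P(+) = P(+|D)P(D) + P(+|D')P(D')
     = \frac{99}{100} × \frac{1}{40} + \frac{1}{25} × \frac{39}{40}
     = \frac{51}{800}
P(D|+) = P(+|D)P(D)/P(+) = \frac{33}{85}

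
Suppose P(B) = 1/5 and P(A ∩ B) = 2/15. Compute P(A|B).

P(A|B) = P(A ∩ B) / P(B)
= (2/15) / (1/5)
= 2/3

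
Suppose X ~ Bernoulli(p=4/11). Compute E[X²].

Using the identity E[X²] = Var(X) + (E[X])²:
E[X] = \frac{4}{11}
Var(X) = \frac{28}{121}
E[X²] = \frac{28}{121} + (\frac{4}{11})²
= \frac{4}{11}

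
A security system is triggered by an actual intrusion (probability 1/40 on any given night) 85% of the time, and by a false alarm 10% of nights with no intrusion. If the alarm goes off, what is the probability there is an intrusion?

Let D = the rare event, + = positive/flagged.
P(D) = 1/40
P(+|D) = 85/100 = 17/20
P(+|D') = 10/100 = 1/10
P(+) = P(+|D)P(D) + P(+|D')P(D')
     = \frac{17}{20} × \frac{1}{40} + \frac{1}{10} × \frac{39}{40}
     = \frac{19}{160}
P(D|+) = P(+|D)P(D)/P(+) = \frac{17}{95}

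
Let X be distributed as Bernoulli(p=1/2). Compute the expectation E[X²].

Using the identity E[X²] = Var(X) + (E[X])²:
E[X] = \frac{1}{2}
Var(X) = \frac{1}{4}
E[X²] = \frac{1}{4} + (\frac{1}{2})²
= \frac{1}{2}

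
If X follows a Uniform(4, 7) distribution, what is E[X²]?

Using the identity E[X²] = Var(X) + (E[X])²:
E[X] = \frac{11}{2}
Var(X) = \frac{3}{4}
E[X²] = \frac{3}{4} + (\frac{11}{2})²
= 31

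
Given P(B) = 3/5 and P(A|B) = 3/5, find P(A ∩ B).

By definition, P(A|B) = P(A ∩ B) / P(B)
So P(A ∩ B) = P(A|B) × P(B)
= 3/5 × 3/5
= 9/25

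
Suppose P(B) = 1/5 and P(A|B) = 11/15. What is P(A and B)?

By definition, P(A|B) = P(A ∩ B) / P(B)
So P(A ∩ B) = P(A|B) × P(B)
= 11/15 × 1/5
= 11/75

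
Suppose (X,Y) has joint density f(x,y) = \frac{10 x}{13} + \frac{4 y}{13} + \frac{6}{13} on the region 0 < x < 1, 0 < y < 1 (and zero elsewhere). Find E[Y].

E[Y] = ∫_0^1 ∫_0^1 y × f(x,y) dx dy
= \frac{41}{78}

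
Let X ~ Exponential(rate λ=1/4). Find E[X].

For X ~ Exponential(rate λ=1/4), the expected value is:
E[X] = 4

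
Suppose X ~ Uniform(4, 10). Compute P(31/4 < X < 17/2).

P(31/4 < X < 17/2) = ∫_{31/4}^{17/2} f(x) dx
where f(x) = \frac{1}{6}
= \frac{1}{8}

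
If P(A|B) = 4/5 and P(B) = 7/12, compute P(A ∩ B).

By definition, P(A|B) = P(A ∩ B) / P(B)
So P(A ∩ B) = P(A|B) × P(B)
= 4/5 × 7/12
= 7/15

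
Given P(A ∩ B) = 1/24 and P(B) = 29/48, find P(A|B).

P(A|B) = P(A ∩ B) / P(B)
= (1/24) / (29/48)
= 2/29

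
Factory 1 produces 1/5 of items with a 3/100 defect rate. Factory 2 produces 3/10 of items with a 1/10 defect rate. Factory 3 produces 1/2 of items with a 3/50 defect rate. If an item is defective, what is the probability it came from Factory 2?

Using Bayes' theorem:
P(F1) = 1/5, P(D|F1) = 3/100
P(F2) = 3/10, P(D|F2) = 1/10
P(F3) = 1/2, P(D|F3) = 3/50
P(D) = P(D|F1)P(F1) + P(D|F2)P(F2) + P(D|F3)P(F3)
     = \frac{33}{500}
P(F2|D) = P(D|F2)P(F2) / P(D)
= \frac{5}{11}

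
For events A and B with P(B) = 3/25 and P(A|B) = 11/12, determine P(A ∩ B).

By definition, P(A|B) = P(A ∩ B) / P(B)
So P(A ∩ B) = P(A|B) × P(B)
= 11/12 × 3/25
= 11/100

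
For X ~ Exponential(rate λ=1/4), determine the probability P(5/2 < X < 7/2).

P(5/2 < X < 7/2) = ∫_{5/2}^{7/2} f(x) dx
where f(x) = \frac{e^{- \frac{x}{4}}}{4}
= - \frac{1 - e^{\frac{1}{4}}}{e^{\frac{7}{8}}}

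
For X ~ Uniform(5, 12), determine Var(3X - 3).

For X ~ Uniform(5, 12):
Var(X) = \frac{49}{12}
Var(3X - 3) = (3)² × Var(X) = 9 × \frac{49}{12} = \frac{147}{4}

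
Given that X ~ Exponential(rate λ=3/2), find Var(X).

For X ~ Exponential(rate λ=3/2):
Var(X) = \frac{4}{9}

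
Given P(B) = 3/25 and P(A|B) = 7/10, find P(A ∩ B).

By definition, P(A|B) = P(A ∩ B) / P(B)
So P(A ∩ B) = P(A|B) × P(B)
= 7/10 × 3/25
= 21/250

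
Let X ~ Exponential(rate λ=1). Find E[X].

For X ~ Exponential(rate λ=1), the expected value is:
E[X] = 1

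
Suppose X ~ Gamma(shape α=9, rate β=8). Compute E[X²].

Using the identity E[X²] = Var(X) + (E[X])²:
E[X] = \frac{9}{8}
Var(X) = \frac{9}{64}
E[X²] = \frac{9}{64} + (\frac{9}{8})²
= \frac{45}{32}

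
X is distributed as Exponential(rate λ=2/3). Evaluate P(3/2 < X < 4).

P(3/2 < X < 4) = ∫_{3/2}^{4} f(x) dx
where f(x) = \frac{2 e^{- \frac{2 x}{3}}}{3}
= - \frac{1}{e^{\frac{8}{3}}} + e^{-1}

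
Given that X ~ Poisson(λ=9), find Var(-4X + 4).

For X ~ Poisson(λ=9):
Var(X) = 9
Var(-4X + 4) = (-4)² × Var(X) = 16 × 9 = 144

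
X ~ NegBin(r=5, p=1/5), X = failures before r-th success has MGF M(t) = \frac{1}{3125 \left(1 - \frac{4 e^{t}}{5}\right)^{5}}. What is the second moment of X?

To find E[X^2], compute M^(2)(0):
M^(1)(t) = \frac{4 e^{t}}{3125 \left(1 - \frac{4 e^{t}}{5}\right)^{6}}
M^(2)(t) = \frac{4 e^{t}}{3125 \left(1 - \frac{4 e^{t}}{5}\right)^{6}} + \frac{96 e^{2 t}}{15625 \left(1 - \frac{4 e^{t}}{5}\right)^{7}}
M^(2)(0) = 500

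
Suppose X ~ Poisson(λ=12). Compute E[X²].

Using the identity E[X²] = Var(X) + (E[X])²:
E[X] = 12
Var(X) = 12
E[X²] = 12 + (12)²
= 156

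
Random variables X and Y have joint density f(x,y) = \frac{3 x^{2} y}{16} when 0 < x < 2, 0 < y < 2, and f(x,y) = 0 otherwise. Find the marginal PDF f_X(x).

f_X(x) = ∫_0^2 f(x,y) dy
= ∫_0^2 \frac{3 x^{2} y}{16} dy
= \frac{3 x^{2}}{8} for 0 < x < 2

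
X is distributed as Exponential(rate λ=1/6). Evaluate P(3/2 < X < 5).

P(3/2 < X < 5) = ∫_{3/2}^{5} f(x) dx
where f(x) = \frac{e^{- \frac{x}{6}}}{6}
= - \frac{1}{e^{\frac{5}{6}}} + e^{- \frac{1}{4}}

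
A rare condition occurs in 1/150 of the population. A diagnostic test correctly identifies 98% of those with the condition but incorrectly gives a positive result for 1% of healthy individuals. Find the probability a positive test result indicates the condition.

Let D = the rare event, + = positive/flagged.
P(D) = 1/150
P(+|D) = 98/100 = 49/50
P(+|D') = 1/100
P(+) = P(+|D)P(D) + P(+|D')P(D')
     = \frac{49}{50} × \frac{1}{150} + \frac{1}{100} × \frac{149}{150}
     = \frac{247}{15000}
P(D|+) = P(+|D)P(D)/P(+) = \frac{98}{247}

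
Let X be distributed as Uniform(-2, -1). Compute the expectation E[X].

For X ~ Uniform(-2, -1), the expected value is:
E[X] = - \frac{3}{2}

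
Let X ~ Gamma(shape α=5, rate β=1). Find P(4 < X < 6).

P(4 < X < 6) = ∫_{4}^{6} f(x) dx
where f(x) = \frac{x^{4} e^{- x}}{24}
= \frac{-345 + 103 e^{2}}{3 e^{6}}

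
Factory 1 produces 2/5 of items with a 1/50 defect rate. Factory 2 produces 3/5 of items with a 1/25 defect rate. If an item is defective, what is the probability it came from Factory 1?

Using Bayes' theorem:
P(F1) = 2/5, P(D|F1) = 1/50
P(F2) = 3/5, P(D|F2) = 1/25
P(D) = P(D|F1)P(F1) + P(D|F2)P(F2)
     = \frac{4}{125}
P(F1|D) = P(D|F1)P(F1) / P(D)
= \frac{1}{4}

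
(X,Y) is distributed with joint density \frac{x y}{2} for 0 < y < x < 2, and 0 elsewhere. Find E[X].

f_X(x) = ∫_0^x \frac{x y}{2} dy = \frac{x^{3}}{4}
E[X] = ∫_0^2 x × (\frac{x^{3}}{4}) dx = \frac{8}{5}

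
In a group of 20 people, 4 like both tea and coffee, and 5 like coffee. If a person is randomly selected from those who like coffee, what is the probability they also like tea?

P(A ∩ B) = 4/20 = 1/5
P(B) = 5/20 = 1/4
P(A|B) = P(A ∩ B) / P(B) = (1/5) / (1/4) = 4/5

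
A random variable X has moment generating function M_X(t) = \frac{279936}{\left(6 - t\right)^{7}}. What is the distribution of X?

The MGF M(t) = \frac{279936}{\left(6 - t\right)^{7}} is the standard form for the Gamma distribution.
Comparing with the known MGF formula identifies: Gamma(shape α=7, rate β=6)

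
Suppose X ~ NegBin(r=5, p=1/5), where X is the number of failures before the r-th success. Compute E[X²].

Using the identity E[X²] = Var(X) + (E[X])²:
E[X] = 20
Var(X) = 100
E[X²] = 100 + (20)²
= 500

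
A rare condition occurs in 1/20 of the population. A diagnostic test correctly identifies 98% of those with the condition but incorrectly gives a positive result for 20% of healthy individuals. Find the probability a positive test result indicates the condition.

Let D = the rare event, + = positive/flagged.
P(D) = 1/20
P(+|D) = 98/100 = 49/50
P(+|D') = 20/100 = 1/5
P(+) = P(+|D)P(D) + P(+|D')P(D')
     = \frac{49}{50} × \frac{1}{20} + \frac{1}{5} × \frac{19}{20}
     = \frac{239}{1000}
P(D|+) = P(+|D)P(D)/P(+) = \frac{49}{239}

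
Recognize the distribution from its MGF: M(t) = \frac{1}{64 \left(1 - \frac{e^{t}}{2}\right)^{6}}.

The MGF M(t) = \frac{1}{64 \left(1 - \frac{e^{t}}{2}\right)^{6}} is the standard form for the NegativeBinomial distribution.
Comparing with the known MGF formula identifies: NegBin(r=6, p=1/2), X = failures before r-th success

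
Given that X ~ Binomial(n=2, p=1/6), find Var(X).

For X ~ Binomial(n=2, p=1/6):
Var(X) = \frac{5}{18}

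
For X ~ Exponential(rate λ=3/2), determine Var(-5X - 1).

For X ~ Exponential(rate λ=3/2):
Var(X) = \frac{4}{9}
Var(-5X - 1) = (-5)² × Var(X) = 25 × \frac{4}{9} = \frac{100}{9}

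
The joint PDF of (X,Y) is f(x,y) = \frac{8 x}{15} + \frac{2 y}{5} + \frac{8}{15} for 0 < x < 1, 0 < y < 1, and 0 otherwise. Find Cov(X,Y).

E[XY] = ∫∫ xy × f(x,y) dx dy = \frac{13}{45}
E[X] = \frac{49}{90}
E[Y] = \frac{8}{15}
Cov(X,Y) = E[XY] - E[X]E[Y] = - \frac{1}{675}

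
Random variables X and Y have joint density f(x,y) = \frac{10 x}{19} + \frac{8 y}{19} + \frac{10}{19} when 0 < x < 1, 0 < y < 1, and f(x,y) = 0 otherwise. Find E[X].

E[X] = ∫_0^1 ∫_0^1 x × f(x,y) dy dx
= ∫_0^1 ∫_0^1 x × (\frac{10 x}{19} + \frac{8 y}{19} + \frac{10}{19}) dy dx
= \frac{31}{57}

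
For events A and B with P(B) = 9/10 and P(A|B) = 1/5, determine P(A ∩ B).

By definition, P(A|B) = P(A ∩ B) / P(B)
So P(A ∩ B) = P(A|B) × P(B)
= 1/5 × 9/10
= 9/50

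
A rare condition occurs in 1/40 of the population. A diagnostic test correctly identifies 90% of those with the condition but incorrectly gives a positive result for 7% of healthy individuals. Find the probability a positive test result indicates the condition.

Let D = the rare event, + = positive/flagged.
P(D) = 1/40
P(+|D) = 90/100 = 9/10
P(+|D') = 7/100
P(+) = P(+|D)P(D) + P(+|D')P(D')
     = \frac{9}{10} × \frac{1}{40} + \frac{7}{100} × \frac{39}{40}
     = \frac{363}{4000}
P(D|+) = P(+|D)P(D)/P(+) = \frac{30}{121}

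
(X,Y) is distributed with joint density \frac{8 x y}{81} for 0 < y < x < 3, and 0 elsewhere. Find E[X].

f_X(x) = ∫_0^x \frac{8 x y}{81} dy = \frac{4 x^{3}}{81}
E[X] = ∫_0^3 x × (\frac{4 x^{3}}{81}) dx = \frac{12}{5}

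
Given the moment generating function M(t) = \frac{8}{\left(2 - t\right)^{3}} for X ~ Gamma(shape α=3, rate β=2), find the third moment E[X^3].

To find E[X^3], compute M^(3)(0):
M^(1)(t) = \frac{24}{\left(2 - t\right)^{4}}
M^(2)(t) = \frac{96}{\left(2 - t\right)^{5}}
M^(3)(t) = \frac{480}{\left(2 - t\right)^{6}}
M^(3)(0) = \frac{15}{2}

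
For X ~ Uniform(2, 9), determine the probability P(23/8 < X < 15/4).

P(23/8 < X < 15/4) = ∫_{23/8}^{15/4} f(x) dx
where f(x) = \frac{1}{7}
= \frac{1}{8}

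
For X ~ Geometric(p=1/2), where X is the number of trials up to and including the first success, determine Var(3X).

For X ~ Geometric(p=1/2), where X is the number of trials up to and including the first success:
Var(X) = 2
Var(3X) = (3)² × Var(X) = 9 × 2 = 18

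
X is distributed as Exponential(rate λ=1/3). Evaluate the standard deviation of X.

For X ~ Exponential(rate λ=1/3):
Var(X) = 9
SD(X) = √(Var(X)) = √(9) = 3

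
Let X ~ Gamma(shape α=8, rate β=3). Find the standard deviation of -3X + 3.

For X ~ Gamma(shape α=8, rate β=3):
Var(X) = \frac{8}{9}
SD(X) = √(Var(X)) = √(\frac{8}{9}) = \frac{2 \sqrt{2}}{3}
SD(-3X + 3) = |-3| × SD(X) = 3 × \frac{2 \sqrt{2}}{3} = 2 \sqrt{2}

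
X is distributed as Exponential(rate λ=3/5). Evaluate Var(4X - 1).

For X ~ Exponential(rate λ=3/5):
Var(X) = \frac{25}{9}
Var(4X - 1) = (4)² × Var(X) = 16 × \frac{25}{9} = \frac{400}{9}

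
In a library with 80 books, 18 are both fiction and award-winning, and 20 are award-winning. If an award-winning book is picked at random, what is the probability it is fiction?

P(A ∩ B) = 18/80 = 9/40
P(B) = 20/80 = 1/4
P(A|B) = P(A ∩ B) / P(B) = (9/40) / (1/4) = 9/10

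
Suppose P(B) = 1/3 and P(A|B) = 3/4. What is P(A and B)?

By definition, P(A|B) = P(A ∩ B) / P(B)
So P(A ∩ B) = P(A|B) × P(B)
= 3/4 × 1/3
= 1/4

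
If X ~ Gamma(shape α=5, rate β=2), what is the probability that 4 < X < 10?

P(4 < X < 10) = ∫_{4}^{10} f(x) dx
where f(x) = \frac{4 x^{4} e^{- 2 x}}{3}
= \frac{-8221 + 297 e^{12}}{e^{20}}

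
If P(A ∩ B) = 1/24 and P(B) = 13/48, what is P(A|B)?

P(A|B) = P(A ∩ B) / P(B)
= (1/24) / (13/48)
= 2/13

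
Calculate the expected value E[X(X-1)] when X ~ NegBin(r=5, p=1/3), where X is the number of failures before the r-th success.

E[X(X-1)] = E[X² - X] = E[X²] - E[X]
E[X] = 10
E[X²] = Var(X) + (E[X])² = 30 + (10)² = 130
E[X(X-1)] = 130 - 10 = 120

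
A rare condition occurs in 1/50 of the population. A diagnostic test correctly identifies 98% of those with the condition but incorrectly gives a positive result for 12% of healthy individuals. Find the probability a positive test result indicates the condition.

Let D = the rare event, + = positive/flagged.
P(D) = 1/50
P(+|D) = 98/100 = 49/50
P(+|D') = 12/100 = 3/25
P(+) = P(+|D)P(D) + P(+|D')P(D')
     = \frac{49}{50} × \frac{1}{50} + \frac{3}{25} × \frac{49}{50}
     = \frac{343}{2500}
P(D|+) = P(+|D)P(D)/P(+) = \frac{1}{7}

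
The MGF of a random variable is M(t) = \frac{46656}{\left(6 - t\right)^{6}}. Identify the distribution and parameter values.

The MGF M(t) = \frac{46656}{\left(6 - t\right)^{6}} is the standard form for the Gamma distribution.
Comparing with the known MGF formula identifies: Gamma(shape α=6, rate β=6)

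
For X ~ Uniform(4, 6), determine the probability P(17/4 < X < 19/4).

P(17/4 < X < 19/4) = ∫_{17/4}^{19/4} f(x) dx
where f(x) = \frac{1}{2}
= \frac{1}{4}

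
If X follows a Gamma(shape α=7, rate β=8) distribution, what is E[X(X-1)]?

E[X(X-1)] = E[X² - X] = E[X²] - E[X]
E[X] = \frac{7}{8}
E[X²] = Var(X) + (E[X])² = \frac{7}{64} + (\frac{7}{8})² = \frac{7}{8}
E[X(X-1)] = \frac{7}{8} - \frac{7}{8} = 0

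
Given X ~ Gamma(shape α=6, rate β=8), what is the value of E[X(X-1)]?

E[X(X-1)] = E[X² - X] = E[X²] - E[X]
E[X] = \frac{3}{4}
E[X²] = Var(X) + (E[X])² = \frac{3}{32} + (\frac{3}{4})² = \frac{21}{32}
E[X(X-1)] = \frac{21}{32} - \frac{3}{4} = - \frac{3}{32}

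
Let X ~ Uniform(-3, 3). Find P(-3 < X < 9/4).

P(-3 < X < 9/4) = ∫_{-3}^{9/4} f(x) dx
where f(x) = \frac{1}{6}
= \frac{7}{8}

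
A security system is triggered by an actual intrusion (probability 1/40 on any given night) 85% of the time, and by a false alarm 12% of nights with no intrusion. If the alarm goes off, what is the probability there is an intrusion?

Let D = the rare event, + = positive/flagged.
P(D) = 1/40
P(+|D) = 85/100 = 17/20
P(+|D') = 12/100 = 3/25
P(+) = P(+|D)P(D) + P(+|D')P(D')
     = \frac{17}{20} × \frac{1}{40} + \frac{3}{25} × \frac{39}{40}
     = \frac{553}{4000}
P(D|+) = P(+|D)P(D)/P(+) = \frac{85}{553}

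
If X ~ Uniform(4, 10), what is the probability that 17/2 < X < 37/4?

P(17/2 < X < 37/4) = ∫_{17/2}^{37/4} f(x) dx
where f(x) = \frac{1}{6}
= \frac{1}{8}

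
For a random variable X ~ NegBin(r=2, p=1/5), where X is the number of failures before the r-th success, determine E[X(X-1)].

E[X(X-1)] = E[X² - X] = E[X²] - E[X]
E[X] = 8
E[X²] = Var(X) + (E[X])² = 40 + (8)² = 104
E[X(X-1)] = 104 - 8 = 96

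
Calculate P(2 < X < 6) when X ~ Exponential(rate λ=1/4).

P(2 < X < 6) = ∫_{2}^{6} f(x) dx
where f(x) = \frac{e^{- \frac{x}{4}}}{4}
= - \frac{1 - e}{e^{\frac{3}{2}}}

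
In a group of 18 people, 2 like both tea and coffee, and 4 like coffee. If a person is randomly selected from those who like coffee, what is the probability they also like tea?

P(A ∩ B) = 2/18 = 1/9
P(B) = 4/18 = 2/9
P(A|B) = P(A ∩ B) / P(B) = (1/9) / (2/9) = 1/2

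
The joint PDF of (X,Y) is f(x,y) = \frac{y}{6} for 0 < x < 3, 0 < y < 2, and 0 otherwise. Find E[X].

f_X(x) = ∫_0^2 \frac{y}{6} dy = \frac{1}{3}
E[X] = ∫_0^3 x × (\frac{1}{3}) dx = \frac{3}{2}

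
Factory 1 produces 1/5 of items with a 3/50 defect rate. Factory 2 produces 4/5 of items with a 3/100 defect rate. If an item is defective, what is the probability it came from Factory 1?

Using Bayes' theorem:
P(F1) = 1/5, P(D|F1) = 3/50
P(F2) = 4/5, P(D|F2) = 3/100
P(D) = P(D|F1)P(F1) + P(D|F2)P(F2)
     = \frac{9}{250}
P(F1|D) = P(D|F1)P(F1) / P(D)
= \frac{1}{3}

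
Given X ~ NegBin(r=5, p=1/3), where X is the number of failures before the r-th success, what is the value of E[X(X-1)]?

E[X(X-1)] = E[X² - X] = E[X²] - E[X]
E[X] = 10
E[X²] = Var(X) + (E[X])² = 30 + (10)² = 130
E[X(X-1)] = 130 - 10 = 120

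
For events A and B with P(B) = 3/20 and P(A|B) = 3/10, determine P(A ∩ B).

By definition, P(A|B) = P(A ∩ B) / P(B)
So P(A ∩ B) = P(A|B) × P(B)
= 3/10 × 3/20
= 9/200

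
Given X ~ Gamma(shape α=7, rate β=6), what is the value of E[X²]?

Using the identity E[X²] = Var(X) + (E[X])²:
E[X] = \frac{7}{6}
Var(X) = \frac{7}{36}
E[X²] = \frac{7}{36} + (\frac{7}{6})²
= \frac{14}{9}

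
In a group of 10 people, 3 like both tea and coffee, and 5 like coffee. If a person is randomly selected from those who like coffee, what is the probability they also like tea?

P(A ∩ B) = 3/10
P(B) = 5/10 = 1/2
P(A|B) = P(A ∩ B) / P(B) = (3/10) / (1/2) = 3/5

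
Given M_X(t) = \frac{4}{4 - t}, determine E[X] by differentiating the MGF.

To find E[X], compute M^(1)(0):
M^(1)(t) = \frac{4}{\left(4 - t\right)^{2}}
M^(1)(0) = \frac{1}{4}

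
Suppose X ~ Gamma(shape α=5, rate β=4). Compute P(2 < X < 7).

P(2 < X < 7) = ∫_{2}^{7} f(x) dx
where f(x) = \frac{128 x^{4} e^{- 4 x}}{3}
= \frac{-89071 + 891 e^{20}}{3 e^{28}}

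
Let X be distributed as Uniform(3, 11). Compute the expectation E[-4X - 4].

For X ~ Uniform(3, 11):
E[X] = 7
E[-4X - 4] = -4 × E[X] - 4 = -32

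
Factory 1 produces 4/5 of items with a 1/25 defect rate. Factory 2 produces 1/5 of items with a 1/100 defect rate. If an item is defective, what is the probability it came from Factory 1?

Using Bayes' theorem:
P(F1) = 4/5, P(D|F1) = 1/25
P(F2) = 1/5, P(D|F2) = 1/100
P(D) = P(D|F1)P(F1) + P(D|F2)P(F2)
     = \frac{17}{500}
P(F1|D) = P(D|F1)P(F1) / P(D)
= \frac{16}{17}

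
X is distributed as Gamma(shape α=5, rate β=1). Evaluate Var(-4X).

For X ~ Gamma(shape α=5, rate β=1):
Var(X) = 5
Var(-4X) = (-4)² × Var(X) = 16 × 5 = 80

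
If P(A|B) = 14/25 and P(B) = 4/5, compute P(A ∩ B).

By definition, P(A|B) = P(A ∩ B) / P(B)
So P(A ∩ B) = P(A|B) × P(B)
= 14/25 × 4/5
= 56/125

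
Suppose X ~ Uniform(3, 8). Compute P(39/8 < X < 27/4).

P(39/8 < X < 27/4) = ∫_{39/8}^{27/4} f(x) dx
where f(x) = \frac{1}{5}
= \frac{3}{8}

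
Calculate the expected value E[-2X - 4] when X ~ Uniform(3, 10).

For X ~ Uniform(3, 10):
E[X] = \frac{13}{2}
E[-2X - 4] = -2 × E[X] - 4 = -17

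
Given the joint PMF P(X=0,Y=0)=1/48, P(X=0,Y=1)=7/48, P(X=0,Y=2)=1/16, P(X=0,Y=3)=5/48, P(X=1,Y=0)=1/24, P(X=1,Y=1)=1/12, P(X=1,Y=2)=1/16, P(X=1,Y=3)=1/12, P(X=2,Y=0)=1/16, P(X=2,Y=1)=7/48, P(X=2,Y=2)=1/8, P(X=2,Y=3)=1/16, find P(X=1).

P(X=1) = P(X=1,Y=0) + P(X=1,Y=1) + P(X=1,Y=2) + P(X=1,Y=3)
= 1/24 + 1/12 + 1/16 + 1/12
= 13/48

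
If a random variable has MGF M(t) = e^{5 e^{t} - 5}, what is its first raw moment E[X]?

To find E[X], compute M^(1)(0):
M^(1)(t) = 5 e^{t} e^{5 e^{t} - 5}
M^(1)(0) = 5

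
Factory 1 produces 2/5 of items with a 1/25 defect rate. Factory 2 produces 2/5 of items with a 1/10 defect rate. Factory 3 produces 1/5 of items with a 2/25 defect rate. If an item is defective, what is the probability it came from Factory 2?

Using Bayes' theorem:
P(F1) = 2/5, P(D|F1) = 1/25
P(F2) = 2/5, P(D|F2) = 1/10
P(F3) = 1/5, P(D|F3) = 2/25
P(D) = P(D|F1)P(F1) + P(D|F2)P(F2) + P(D|F3)P(F3)
     = \frac{9}{125}
P(F2|D) = P(D|F2)P(F2) / P(D)
= \frac{5}{9}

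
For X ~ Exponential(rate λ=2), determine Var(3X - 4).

For X ~ Exponential(rate λ=2):
Var(X) = \frac{1}{4}
Var(3X - 4) = (3)² × Var(X) = 9 × \frac{1}{4} = \frac{9}{4}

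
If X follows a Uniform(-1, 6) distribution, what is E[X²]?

Using the identity E[X²] = Var(X) + (E[X])²:
E[X] = \frac{5}{2}
Var(X) = \frac{49}{12}
E[X²] = \frac{49}{12} + (\frac{5}{2})²
= \frac{31}{3}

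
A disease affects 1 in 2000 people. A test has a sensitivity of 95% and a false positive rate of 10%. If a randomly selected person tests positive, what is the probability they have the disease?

Let D = the rare event, + = positive/flagged.
P(D) = 1/2000
P(+|D) = 95/100 = 19/20
P(+|D') = 10/100 = 1/10
P(+) = P(+|D)P(D) + P(+|D')P(D')
     = \frac{19}{20} × \frac{1}{2000} + \frac{1}{10} × \frac{1999}{2000}
     = \frac{4017}{40000}
P(D|+) = P(+|D)P(D)/P(+) = \frac{19}{4017}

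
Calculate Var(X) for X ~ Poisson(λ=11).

For X ~ Poisson(λ=11):
Var(X) = 11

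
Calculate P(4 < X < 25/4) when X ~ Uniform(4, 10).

P(4 < X < 25/4) = ∫_{4}^{25/4} f(x) dx
where f(x) = \frac{1}{6}
= \frac{3}{8}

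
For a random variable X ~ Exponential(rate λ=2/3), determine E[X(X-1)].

E[X(X-1)] = E[X² - X] = E[X²] - E[X]
E[X] = \frac{3}{2}
E[X²] = Var(X) + (E[X])² = \frac{9}{4} + (\frac{3}{2})² = \frac{9}{2}
E[X(X-1)] = \frac{9}{2} - \frac{3}{2} = 3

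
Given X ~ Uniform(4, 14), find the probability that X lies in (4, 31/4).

P(4 < X < 31/4) = ∫_{4}^{31/4} f(x) dx
where f(x) = \frac{1}{10}
= \frac{3}{8}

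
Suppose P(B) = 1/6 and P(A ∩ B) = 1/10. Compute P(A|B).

P(A|B) = P(A ∩ B) / P(B)
= (1/10) / (1/6)
= 3/5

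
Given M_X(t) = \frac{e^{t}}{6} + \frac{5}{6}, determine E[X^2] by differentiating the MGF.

To find E[X^2], compute M^(2)(0):
M^(1)(t) = \frac{e^{t}}{6}
M^(2)(t) = \frac{e^{t}}{6}
M^(2)(0) = \frac{1}{6}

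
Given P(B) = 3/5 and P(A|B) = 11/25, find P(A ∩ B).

By definition, P(A|B) = P(A ∩ B) / P(B)
So P(A ∩ B) = P(A|B) × P(B)
= 11/25 × 3/5
= 33/125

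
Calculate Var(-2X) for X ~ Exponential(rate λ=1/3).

For X ~ Exponential(rate λ=1/3):
Var(X) = 9
Var(-2X) = (-2)² × Var(X) = 4 × 9 = 36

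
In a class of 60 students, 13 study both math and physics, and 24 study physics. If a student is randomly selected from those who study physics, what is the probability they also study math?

P(A ∩ B) = 13/60
P(B) = 24/60 = 2/5
P(A|B) = P(A ∩ B) / P(B) = (13/60) / (2/5) = 13/24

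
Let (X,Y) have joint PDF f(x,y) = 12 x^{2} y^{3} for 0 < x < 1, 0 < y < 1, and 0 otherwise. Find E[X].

E[X] = ∫_0^1 ∫_0^1 x × f(x,y) dy dx
= ∫_0^1 ∫_0^1 x × (12 x^{2} y^{3}) dy dx
= \frac{3}{4}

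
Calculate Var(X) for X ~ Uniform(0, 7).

For X ~ Uniform(0, 7):
Var(X) = \frac{49}{12}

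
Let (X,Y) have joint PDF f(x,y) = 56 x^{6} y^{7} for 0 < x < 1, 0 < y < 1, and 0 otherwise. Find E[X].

E[X] = ∫_0^1 ∫_0^1 x × f(x,y) dy dx
= ∫_0^1 ∫_0^1 x × (56 x^{6} y^{7}) dy dx
= \frac{7}{8}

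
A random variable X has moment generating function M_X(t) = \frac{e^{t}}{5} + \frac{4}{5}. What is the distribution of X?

The MGF M(t) = \frac{e^{t}}{5} + \frac{4}{5} is the standard form for the Bernoulli distribution.
Comparing with the known MGF formula identifies: Bernoulli(p=1/5)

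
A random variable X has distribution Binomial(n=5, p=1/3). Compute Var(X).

For X ~ Binomial(n=5, p=1/3):
Var(X) = \frac{10}{9}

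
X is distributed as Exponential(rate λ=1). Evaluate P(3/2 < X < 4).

P(3/2 < X < 4) = ∫_{3/2}^{4} f(x) dx
where f(x) = e^{- x}
= - \frac{1}{e^{4}} + e^{- \frac{3}{2}}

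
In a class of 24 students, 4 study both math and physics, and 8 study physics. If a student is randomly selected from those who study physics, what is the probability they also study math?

P(A ∩ B) = 4/24 = 1/6
P(B) = 8/24 = 1/3
P(A|B) = P(A ∩ B) / P(B) = (1/6) / (1/3) = 1/2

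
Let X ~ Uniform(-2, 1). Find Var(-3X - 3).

For X ~ Uniform(-2, 1):
Var(X) = \frac{3}{4}
Var(-3X - 3) = (-3)² × Var(X) = 9 × \frac{3}{4} = \frac{27}{4}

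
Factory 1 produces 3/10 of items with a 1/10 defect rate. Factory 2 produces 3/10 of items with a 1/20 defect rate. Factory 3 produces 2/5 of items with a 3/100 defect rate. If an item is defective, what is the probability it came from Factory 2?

Using Bayes' theorem:
P(F1) = 3/10, P(D|F1) = 1/10
P(F2) = 3/10, P(D|F2) = 1/20
P(F3) = 2/5, P(D|F3) = 3/100
P(D) = P(D|F1)P(F1) + P(D|F2)P(F2) + P(D|F3)P(F3)
     = \frac{57}{1000}
P(F2|D) = P(D|F2)P(F2) / P(D)
= \frac{5}{19}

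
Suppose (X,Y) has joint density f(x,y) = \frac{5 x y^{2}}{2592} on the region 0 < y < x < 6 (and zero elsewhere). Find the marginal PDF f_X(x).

f_X(x) = ∫_0^x \frac{5 x y^{2}}{2592} dy = \frac{5 x^{4}}{7776}
for 0 < x < 6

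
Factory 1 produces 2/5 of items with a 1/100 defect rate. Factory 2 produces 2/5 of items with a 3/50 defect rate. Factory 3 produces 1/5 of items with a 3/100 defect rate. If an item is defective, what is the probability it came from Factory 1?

Using Bayes' theorem:
P(F1) = 2/5, P(D|F1) = 1/100
P(F2) = 2/5, P(D|F2) = 3/50
P(F3) = 1/5, P(D|F3) = 3/100
P(D) = P(D|F1)P(F1) + P(D|F2)P(F2) + P(D|F3)P(F3)
     = \frac{17}{500}
P(F1|D) = P(D|F1)P(F1) / P(D)
= \frac{2}{17}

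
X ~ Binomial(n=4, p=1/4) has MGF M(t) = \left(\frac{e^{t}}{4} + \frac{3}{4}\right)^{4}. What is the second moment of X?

To find E[X^2], compute M^(2)(0):
M^(1)(t) = \left(\frac{e^{t}}{4} + \frac{3}{4}\right)^{3} e^{t}
M^(2)(t) = \left(\frac{e^{t}}{4} + \frac{3}{4}\right)^{3} e^{t} + \frac{3 \left(\frac{e^{t}}{4} + \frac{3}{4}\right)^{2} e^{2 t}}{4}
M^(2)(0) = \frac{7}{4}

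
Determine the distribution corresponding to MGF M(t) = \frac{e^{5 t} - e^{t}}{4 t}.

The MGF M(t) = \frac{e^{5 t} - e^{t}}{4 t} is the standard form for the Uniform distribution.
Comparing with the known MGF formula identifies: Uniform(1, 5)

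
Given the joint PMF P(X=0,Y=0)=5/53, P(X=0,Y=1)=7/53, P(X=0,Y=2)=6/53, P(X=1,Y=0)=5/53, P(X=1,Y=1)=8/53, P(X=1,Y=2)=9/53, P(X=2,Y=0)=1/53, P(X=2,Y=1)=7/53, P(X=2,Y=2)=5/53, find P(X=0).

P(X=0) = P(X=0,Y=0) + P(X=0,Y=1) + P(X=0,Y=2)
= 5/53 + 7/53 + 6/53
= 18/53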